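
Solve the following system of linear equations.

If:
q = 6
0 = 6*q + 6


Then:
No Solution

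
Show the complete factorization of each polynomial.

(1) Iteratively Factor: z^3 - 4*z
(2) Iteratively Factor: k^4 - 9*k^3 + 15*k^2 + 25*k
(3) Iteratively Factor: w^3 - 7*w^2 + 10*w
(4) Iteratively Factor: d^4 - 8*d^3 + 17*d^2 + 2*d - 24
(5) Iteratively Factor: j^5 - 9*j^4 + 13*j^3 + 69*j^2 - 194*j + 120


(1) = (z - 2)*(z^2 + 2*z) = (z - 2)*(z + 2)*(z)
(2) = (k + 1)*(k^3 - 10*k^2 + 25*k) = (k - 5)*(k + 1)*(k^2 - 5*k) = (k - 5)^2*(k + 1)*(k)
(3) = (w)*(w^2 - 7*w + 10) = w*(w - 5)*(w - 2)
(4) = (d - 2)*(d^3 - 6*d^2 + 5*d + 12) = (d - 2)*(d + 1)*(d^2 - 7*d + 12) = (d - 4)*(d - 2)*(d + 1)*(d - 3)
(5) = (j + 3)*(j^4 - 12*j^3 + 49*j^2 - 78*j + 40) = (j - 4)*(j + 3)*(j^3 - 8*j^2 + 17*j - 10) = (j - 4)*(j - 2)*(j + 3)*(j^2 - 6*j + 5) = (j - 5)*(j - 4)*(j - 2)*(j + 3)*(j - 1)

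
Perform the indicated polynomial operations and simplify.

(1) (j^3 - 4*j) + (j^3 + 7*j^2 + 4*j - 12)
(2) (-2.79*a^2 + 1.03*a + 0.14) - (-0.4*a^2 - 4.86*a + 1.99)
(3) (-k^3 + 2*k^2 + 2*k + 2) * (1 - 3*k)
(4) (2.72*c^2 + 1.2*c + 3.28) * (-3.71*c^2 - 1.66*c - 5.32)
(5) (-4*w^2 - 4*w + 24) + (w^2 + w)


(1) = 2*j^3 + 7*j^2 - 12
(2) = -2.39*a^2 + 5.89*a - 1.85
(3) = 3*k^4 - 7*k^3 - 4*k^2 - 4*k + 2
(4) = -10.0912*c^4 - 8.9672*c^3 - 28.6312*c^2 - 11.8288*c - 17.4496
(5) = -3*w^2 - 3*w + 24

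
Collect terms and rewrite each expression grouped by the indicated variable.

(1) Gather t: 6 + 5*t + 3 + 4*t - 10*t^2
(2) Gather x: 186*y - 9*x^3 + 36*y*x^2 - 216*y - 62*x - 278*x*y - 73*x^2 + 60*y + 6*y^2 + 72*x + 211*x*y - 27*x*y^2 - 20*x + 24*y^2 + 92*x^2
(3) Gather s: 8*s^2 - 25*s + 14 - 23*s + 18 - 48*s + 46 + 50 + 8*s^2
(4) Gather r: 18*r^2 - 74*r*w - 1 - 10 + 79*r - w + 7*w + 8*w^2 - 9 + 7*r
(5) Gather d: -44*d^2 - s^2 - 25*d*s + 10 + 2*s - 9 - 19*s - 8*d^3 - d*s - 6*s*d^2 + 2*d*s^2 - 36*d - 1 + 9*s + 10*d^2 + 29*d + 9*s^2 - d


(1) = -10*t^2 + 9*t + 9
(2) = -9*x^3 + x^2*(36*y + 19) + x*(-27*y^2 - 67*y - 10) + 30*y^2 + 30*y
(3) = 16*s^2 - 96*s + 128
(4) = 18*r^2 + r*(86 - 74*w) + 8*w^2 + 6*w - 20
(5) = -8*d^3 + d^2*(-6*s - 34) + d*(2*s^2 - 26*s - 8) + 8*s^2 - 8*s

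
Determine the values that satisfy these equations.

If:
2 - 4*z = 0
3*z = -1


Then:
No Solution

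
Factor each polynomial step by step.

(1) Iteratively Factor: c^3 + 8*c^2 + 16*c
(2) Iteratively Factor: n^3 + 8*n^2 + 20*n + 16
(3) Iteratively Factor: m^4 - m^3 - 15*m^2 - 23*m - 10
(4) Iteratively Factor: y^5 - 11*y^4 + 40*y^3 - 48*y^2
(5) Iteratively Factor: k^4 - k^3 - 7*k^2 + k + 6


(1) = (c + 4)*(c^2 + 4*c) = c*(c + 4)*(c + 4)
(2) = (n + 2)*(n^2 + 6*n + 8) = (n + 2)^2*(n + 4)
(3) = (m + 1)*(m^3 - 2*m^2 - 13*m - 10) = (m + 1)*(m + 2)*(m^2 - 4*m - 5) = (m + 1)^2*(m + 2)*(m - 5)
(4) = (y - 4)*(y^4 - 7*y^3 + 12*y^2) = y*(y - 4)*(y^3 - 7*y^2 + 12*y) = y^2*(y - 4)*(y^2 - 7*y + 12) = y^2*(y - 4)^2*(y - 3)
(5) = (k - 3)*(k^3 + 2*k^2 - k - 2) = (k - 3)*(k - 1)*(k^2 + 3*k + 2) = (k - 3)*(k - 1)*(k + 2)*(k + 1)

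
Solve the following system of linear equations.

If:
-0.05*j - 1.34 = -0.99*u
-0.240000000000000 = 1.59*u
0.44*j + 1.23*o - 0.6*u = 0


Then:
j = -29.79
o = 10.58
u = -0.15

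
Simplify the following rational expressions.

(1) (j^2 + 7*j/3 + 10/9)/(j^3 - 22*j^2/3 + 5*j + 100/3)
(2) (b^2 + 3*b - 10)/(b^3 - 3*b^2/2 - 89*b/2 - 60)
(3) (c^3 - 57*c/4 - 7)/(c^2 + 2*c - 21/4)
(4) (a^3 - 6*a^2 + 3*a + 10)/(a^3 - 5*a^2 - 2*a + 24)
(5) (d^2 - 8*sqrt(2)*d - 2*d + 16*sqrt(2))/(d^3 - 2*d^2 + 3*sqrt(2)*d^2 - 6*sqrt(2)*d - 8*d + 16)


(1) = (3*j + 2)/(3*j^2 - 27*j + 60)
(2) = (2*b - 4)/(2*b^2 - 13*b - 24)
(3) = (2*c^2 - 7*c - 4)/(2*c - 3)
(4) = (a^3 - 6*a^2 + 3*a + 10)/(a^3 - 5*a^2 - 2*a + 24)
(5) = (d - 8*sqrt(2))/(d^2 + 3*sqrt(2)*d - 8)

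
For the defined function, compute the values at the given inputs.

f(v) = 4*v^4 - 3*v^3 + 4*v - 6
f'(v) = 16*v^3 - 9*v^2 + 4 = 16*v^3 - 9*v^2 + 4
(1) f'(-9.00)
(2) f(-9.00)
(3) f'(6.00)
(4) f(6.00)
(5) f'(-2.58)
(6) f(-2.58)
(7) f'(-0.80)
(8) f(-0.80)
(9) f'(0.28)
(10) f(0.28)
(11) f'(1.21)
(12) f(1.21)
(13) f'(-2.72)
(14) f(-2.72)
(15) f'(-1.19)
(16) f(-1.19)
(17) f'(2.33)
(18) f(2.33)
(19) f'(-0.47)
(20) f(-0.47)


(1) = -12389.00
(2) = 28389.00
(3) = 3136.00
(4) = 4554.00
(5) = -330.68
(6) = 212.43
(7) = -9.95
(8) = -6.03
(9) = 3.65
(10) = -4.92
(11) = 19.17
(12) = 2.10
(13) = -384.56
(14) = 262.44
(15) = -35.71
(16) = 2.32
(17) = 157.53
(18) = 83.26
(19) = 0.35
(20) = -7.37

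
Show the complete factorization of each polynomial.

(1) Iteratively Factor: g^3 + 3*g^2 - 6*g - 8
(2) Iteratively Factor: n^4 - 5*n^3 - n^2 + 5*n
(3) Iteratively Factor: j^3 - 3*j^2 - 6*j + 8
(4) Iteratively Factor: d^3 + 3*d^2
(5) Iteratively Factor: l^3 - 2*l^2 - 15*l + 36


(1) = (g + 4)*(g^2 - g - 2) = (g + 1)*(g + 4)*(g - 2)
(2) = (n)*(n^3 - 5*n^2 - n + 5) = n*(n - 5)*(n^2 - 1) = n*(n - 5)*(n + 1)*(n - 1)
(3) = (j - 4)*(j^2 + j - 2) = (j - 4)*(j + 2)*(j - 1)
(4) = (d + 3)*(d^2) = d*(d + 3)*(d)
(5) = (l - 3)*(l^2 + l - 12) = (l - 3)^2*(l + 4)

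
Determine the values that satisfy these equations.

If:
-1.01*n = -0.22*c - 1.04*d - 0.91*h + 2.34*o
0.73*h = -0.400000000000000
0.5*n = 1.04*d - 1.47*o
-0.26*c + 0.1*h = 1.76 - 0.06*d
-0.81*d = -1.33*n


Then:
c = -7.66
d = -2.93
h = -0.55
n = -1.78
o = -1.46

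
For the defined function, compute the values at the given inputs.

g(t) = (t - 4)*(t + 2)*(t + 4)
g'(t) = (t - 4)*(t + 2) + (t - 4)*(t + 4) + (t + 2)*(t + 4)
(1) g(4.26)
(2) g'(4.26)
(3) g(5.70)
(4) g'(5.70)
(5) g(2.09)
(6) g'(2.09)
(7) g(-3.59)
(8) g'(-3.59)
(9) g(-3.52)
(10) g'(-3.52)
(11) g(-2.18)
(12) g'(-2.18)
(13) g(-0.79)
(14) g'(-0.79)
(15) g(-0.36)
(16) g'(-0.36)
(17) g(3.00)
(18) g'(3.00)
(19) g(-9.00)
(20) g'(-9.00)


(1) = 13.44
(2) = 55.48
(3) = 126.97
(4) = 104.27
(5) = -47.57
(6) = 5.46
(7) = 4.95
(8) = 8.30
(9) = 5.49
(10) = 7.09
(11) = 2.02
(12) = -10.46
(13) = -18.60
(14) = -17.29
(15) = -26.03
(16) = -17.05
(17) = -35.00
(18) = 23.00
(19) = -455.00
(20) = 191.00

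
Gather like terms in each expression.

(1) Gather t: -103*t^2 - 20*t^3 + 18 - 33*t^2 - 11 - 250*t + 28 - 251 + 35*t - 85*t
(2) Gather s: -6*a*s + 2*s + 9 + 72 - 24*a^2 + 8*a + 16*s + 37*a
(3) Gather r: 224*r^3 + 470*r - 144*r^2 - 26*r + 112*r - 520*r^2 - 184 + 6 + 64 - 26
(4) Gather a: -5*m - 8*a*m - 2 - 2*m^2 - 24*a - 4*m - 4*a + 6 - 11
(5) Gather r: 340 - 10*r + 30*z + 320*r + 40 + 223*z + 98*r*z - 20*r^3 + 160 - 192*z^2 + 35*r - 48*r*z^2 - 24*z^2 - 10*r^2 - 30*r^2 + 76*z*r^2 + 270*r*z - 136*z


(1) = -20*t^3 - 136*t^2 - 300*t - 216
(2) = -24*a^2 + 45*a + s*(18 - 6*a) + 81
(3) = 224*r^3 - 664*r^2 + 556*r - 140
(4) = a*(-8*m - 28) - 2*m^2 - 9*m - 7
(5) = -20*r^3 + r^2*(76*z - 40) + r*(-48*z^2 + 368*z + 345) - 216*z^2 + 117*z + 540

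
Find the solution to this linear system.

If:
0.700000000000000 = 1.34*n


Then:
n = 0.52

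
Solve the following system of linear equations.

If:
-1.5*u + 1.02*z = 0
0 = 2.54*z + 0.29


Then:
u = -0.08
z = -0.11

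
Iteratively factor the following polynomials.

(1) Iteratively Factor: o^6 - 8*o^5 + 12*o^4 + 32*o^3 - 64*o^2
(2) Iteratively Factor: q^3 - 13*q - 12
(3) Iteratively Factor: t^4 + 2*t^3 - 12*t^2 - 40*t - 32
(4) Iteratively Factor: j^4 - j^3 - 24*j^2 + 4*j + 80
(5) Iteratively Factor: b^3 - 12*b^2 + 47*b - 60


(1) = (o - 2)*(o^5 - 6*o^4 + 32*o^2) = (o - 2)*(o + 2)*(o^4 - 8*o^3 + 16*o^2) = (o - 4)*(o - 2)*(o + 2)*(o^3 - 4*o^2) = o*(o - 4)*(o - 2)*(o + 2)*(o^2 - 4*o) = o*(o - 4)^2*(o - 2)*(o + 2)*(o)
(2) = (q - 4)*(q^2 + 4*q + 3) = (q - 4)*(q + 1)*(q + 3)
(3) = (t + 2)*(t^3 - 12*t - 16) = (t - 4)*(t + 2)*(t^2 + 4*t + 4) = (t - 4)*(t + 2)^2*(t + 2)
(4) = (j - 2)*(j^3 + j^2 - 22*j - 40) = (j - 2)*(j + 4)*(j^2 - 3*j - 10) = (j - 2)*(j + 2)*(j + 4)*(j - 5)
(5) = (b - 3)*(b^2 - 9*b + 20) = (b - 4)*(b - 3)*(b - 5)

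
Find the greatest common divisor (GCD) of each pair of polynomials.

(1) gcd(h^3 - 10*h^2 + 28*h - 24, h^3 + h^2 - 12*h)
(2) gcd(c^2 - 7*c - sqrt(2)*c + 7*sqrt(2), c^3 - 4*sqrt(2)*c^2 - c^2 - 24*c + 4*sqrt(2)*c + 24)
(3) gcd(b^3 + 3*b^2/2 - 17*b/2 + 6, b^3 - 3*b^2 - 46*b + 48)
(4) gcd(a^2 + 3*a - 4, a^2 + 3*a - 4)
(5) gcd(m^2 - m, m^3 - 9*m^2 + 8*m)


(1) = gcd((h - 6)*(h - 2)^2, h*(h - 3)*(h + 4)) = 1
(2) = 1
(3) = b - 1
(4) = a^2 + 3*a - 4
(5) = gcd(m*(m - 1), m*(m - 8)*(m - 1)) = m^2 - m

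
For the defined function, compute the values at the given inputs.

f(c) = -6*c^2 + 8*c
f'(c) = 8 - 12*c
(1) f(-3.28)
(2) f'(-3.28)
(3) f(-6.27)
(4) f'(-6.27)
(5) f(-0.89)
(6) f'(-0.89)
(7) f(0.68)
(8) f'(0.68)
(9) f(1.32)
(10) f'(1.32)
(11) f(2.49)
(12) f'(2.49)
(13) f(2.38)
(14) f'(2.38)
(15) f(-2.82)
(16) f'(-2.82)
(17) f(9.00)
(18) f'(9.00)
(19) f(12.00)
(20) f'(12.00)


(1) = -90.79
(2) = 47.36
(3) = -286.04
(4) = 83.24
(5) = -11.87
(6) = 18.68
(7) = 2.67
(8) = -0.16
(9) = 0.11
(10) = -7.84
(11) = -17.28
(12) = -21.88
(13) = -14.95
(14) = -20.56
(15) = -70.27
(16) = 41.84
(17) = -414.00
(18) = -100.00
(19) = -768.00
(20) = -136.00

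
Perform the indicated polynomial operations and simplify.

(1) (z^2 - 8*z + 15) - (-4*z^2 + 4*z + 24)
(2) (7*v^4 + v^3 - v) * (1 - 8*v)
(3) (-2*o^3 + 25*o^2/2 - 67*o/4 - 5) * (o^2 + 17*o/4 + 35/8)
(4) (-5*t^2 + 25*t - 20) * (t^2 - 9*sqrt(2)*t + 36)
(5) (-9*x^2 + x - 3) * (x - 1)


(1) = 5*z^2 - 12*z - 9
(2) = -56*v^5 - v^4 + v^3 + 8*v^2 - v
(3) = -2*o^5 + 4*o^4 + 221*o^3/8 - 43*o^2/2 - 3025*o/32 - 175/8
(4) = -5*t^4 + 25*t^3 + 45*sqrt(2)*t^3 - 225*sqrt(2)*t^2 - 200*t^2 + 180*sqrt(2)*t + 900*t - 720
(5) = -9*x^3 + 10*x^2 - 4*x + 3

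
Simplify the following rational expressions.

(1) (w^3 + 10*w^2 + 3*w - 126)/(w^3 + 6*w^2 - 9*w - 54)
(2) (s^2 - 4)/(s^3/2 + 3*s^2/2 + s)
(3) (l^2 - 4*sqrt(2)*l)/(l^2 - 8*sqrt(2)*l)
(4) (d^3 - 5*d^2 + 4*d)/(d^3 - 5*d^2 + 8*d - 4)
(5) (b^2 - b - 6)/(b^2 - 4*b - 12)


(1) = (w + 7)/(w + 3)
(2) = (2*s - 4)/(s^2 + s)
(3) = (l - 4*sqrt(2))/(l - 8*sqrt(2))
(4) = (d^2 - 4*d)/(d^2 - 4*d + 4)
(5) = (b - 3)/(b - 6)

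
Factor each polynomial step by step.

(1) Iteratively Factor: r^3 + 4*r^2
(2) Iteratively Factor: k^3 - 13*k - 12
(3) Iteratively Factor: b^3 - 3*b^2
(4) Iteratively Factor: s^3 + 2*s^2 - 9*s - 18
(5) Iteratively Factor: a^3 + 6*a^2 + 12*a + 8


(1) = (r)*(r^2 + 4*r) = r*(r + 4)*(r)
(2) = (k + 1)*(k^2 - k - 12) = (k - 4)*(k + 1)*(k + 3)
(3) = (b - 3)*(b^2) = b*(b - 3)*(b)
(4) = (s + 3)*(s^2 - s - 6) = (s - 3)*(s + 3)*(s + 2)
(5) = (a + 2)*(a^2 + 4*a + 4) = (a + 2)^2*(a + 2)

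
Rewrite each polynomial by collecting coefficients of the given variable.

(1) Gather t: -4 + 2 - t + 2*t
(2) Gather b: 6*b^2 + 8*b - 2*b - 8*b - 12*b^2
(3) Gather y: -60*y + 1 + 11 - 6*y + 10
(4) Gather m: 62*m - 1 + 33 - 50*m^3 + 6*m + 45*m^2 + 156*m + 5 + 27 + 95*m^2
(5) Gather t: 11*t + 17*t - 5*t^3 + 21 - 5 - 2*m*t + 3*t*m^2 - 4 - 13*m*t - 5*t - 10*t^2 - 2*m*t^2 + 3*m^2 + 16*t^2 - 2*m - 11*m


(1) = t - 2
(2) = -6*b^2 - 2*b
(3) = 22 - 66*y
(4) = -50*m^3 + 140*m^2 + 224*m + 64
(5) = 3*m^2 - 13*m - 5*t^3 + t^2*(6 - 2*m) + t*(3*m^2 - 15*m + 23) + 12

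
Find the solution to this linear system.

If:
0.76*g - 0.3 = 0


Then:
g = 0.39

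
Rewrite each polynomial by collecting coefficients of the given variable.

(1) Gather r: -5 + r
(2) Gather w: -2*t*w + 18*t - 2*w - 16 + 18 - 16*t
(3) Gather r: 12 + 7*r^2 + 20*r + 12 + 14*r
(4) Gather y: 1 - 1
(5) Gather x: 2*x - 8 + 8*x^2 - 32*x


(1) = r - 5
(2) = 2*t + w*(-2*t - 2) + 2
(3) = 7*r^2 + 34*r + 24
(4) = 0
(5) = 8*x^2 - 30*x - 8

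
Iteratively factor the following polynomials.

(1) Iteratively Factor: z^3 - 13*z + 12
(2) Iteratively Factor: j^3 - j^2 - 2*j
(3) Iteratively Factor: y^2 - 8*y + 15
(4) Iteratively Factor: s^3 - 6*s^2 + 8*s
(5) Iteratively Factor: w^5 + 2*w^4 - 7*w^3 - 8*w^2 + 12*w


(1) = (z - 1)*(z^2 + z - 12) = (z - 3)*(z - 1)*(z + 4)
(2) = (j + 1)*(j^2 - 2*j) = (j - 2)*(j + 1)*(j)
(3) = (y - 5)*(y - 3)
(4) = (s - 4)*(s^2 - 2*s) = (s - 4)*(s - 2)*(s)
(5) = (w + 2)*(w^4 - 7*w^2 + 6*w) = (w - 2)*(w + 2)*(w^3 + 2*w^2 - 3*w) = w*(w - 2)*(w + 2)*(w^2 + 2*w - 3) = w*(w - 2)*(w + 2)*(w + 3)*(w - 1)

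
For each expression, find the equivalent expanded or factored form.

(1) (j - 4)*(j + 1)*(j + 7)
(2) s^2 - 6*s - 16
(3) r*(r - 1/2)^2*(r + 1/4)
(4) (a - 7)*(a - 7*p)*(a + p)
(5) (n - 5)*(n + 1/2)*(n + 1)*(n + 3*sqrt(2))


(1) = j^3 + 4*j^2 - 25*j - 28
(2) = (s - 8)*(s + 2)
(3) = r^4 - 3*r^3/4 + r/16
(4) = a^3 - 6*a^2*p - 7*a^2 - 7*a*p^2 + 42*a*p + 49*p^2
(5) = n^4 - 7*n^3/2 + 3*sqrt(2)*n^3 - 21*sqrt(2)*n^2/2 - 7*n^2 - 21*sqrt(2)*n - 5*n/2 - 15*sqrt(2)/2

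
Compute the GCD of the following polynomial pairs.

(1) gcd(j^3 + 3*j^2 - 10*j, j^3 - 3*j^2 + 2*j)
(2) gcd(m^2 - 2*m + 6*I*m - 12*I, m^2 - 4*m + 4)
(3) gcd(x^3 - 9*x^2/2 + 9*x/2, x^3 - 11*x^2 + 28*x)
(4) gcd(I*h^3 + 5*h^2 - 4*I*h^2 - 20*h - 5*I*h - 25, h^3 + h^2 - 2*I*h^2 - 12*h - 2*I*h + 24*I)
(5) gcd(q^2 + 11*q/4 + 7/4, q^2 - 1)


(1) = gcd(j*(j - 2)*(j + 5), j*(j - 2)*(j - 1)) = j^2 - 2*j
(2) = m - 2
(3) = gcd(x*(x - 3)*(x - 3/2), x*(x - 7)*(x - 4)) = x
(4) = gcd((h - 5)*(h - 5*I)*(I*h + I), (h - 3)*(h + 4)*(h - 2*I)) = 1
(5) = q + 1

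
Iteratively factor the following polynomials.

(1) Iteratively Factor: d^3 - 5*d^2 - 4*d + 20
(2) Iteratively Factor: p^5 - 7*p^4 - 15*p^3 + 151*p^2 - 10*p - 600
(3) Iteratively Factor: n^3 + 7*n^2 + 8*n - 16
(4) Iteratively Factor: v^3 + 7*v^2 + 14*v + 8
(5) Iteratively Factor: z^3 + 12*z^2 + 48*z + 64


(1) = (d - 5)*(d^2 - 4) = (d - 5)*(d + 2)*(d - 2)
(2) = (p - 5)*(p^4 - 2*p^3 - 25*p^2 + 26*p + 120) = (p - 5)*(p + 2)*(p^3 - 4*p^2 - 17*p + 60) = (p - 5)*(p - 3)*(p + 2)*(p^2 - p - 20) = (p - 5)^2*(p - 3)*(p + 2)*(p + 4)
(3) = (n + 4)*(n^2 + 3*n - 4) = (n - 1)*(n + 4)*(n + 4)
(4) = (v + 2)*(v^2 + 5*v + 4) = (v + 1)*(v + 2)*(v + 4)
(5) = (z + 4)*(z^2 + 8*z + 16) = (z + 4)^2*(z + 4)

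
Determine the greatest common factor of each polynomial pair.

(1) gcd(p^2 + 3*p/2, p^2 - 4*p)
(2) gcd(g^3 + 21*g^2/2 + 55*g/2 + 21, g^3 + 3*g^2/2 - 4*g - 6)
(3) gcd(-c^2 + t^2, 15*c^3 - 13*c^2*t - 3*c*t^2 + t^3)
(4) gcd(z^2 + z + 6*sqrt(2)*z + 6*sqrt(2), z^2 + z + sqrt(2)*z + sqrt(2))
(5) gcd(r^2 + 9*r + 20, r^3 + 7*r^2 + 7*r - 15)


(1) = gcd(p*(p + 3/2), p*(p - 4)) = p
(2) = gcd((g + 3/2)*(g + 2)*(g + 7), (g - 2)*(g + 3/2)*(g + 2)) = g^2 + 7*g/2 + 3
(3) = gcd((-c + t)*(c + t), (-5*c + t)*(-c + t)*(3*c + t)) = -c + t
(4) = z + 1
(5) = r + 5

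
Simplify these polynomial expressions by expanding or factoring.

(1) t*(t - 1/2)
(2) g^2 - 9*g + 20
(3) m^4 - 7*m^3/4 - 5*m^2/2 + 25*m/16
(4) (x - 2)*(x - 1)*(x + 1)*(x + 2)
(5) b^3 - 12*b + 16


(1) = t^2 - t/2
(2) = (g - 5)*(g - 4)
(3) = m*(m - 5/2)*(m - 1/2)*(m + 5/4)
(4) = x^4 - 5*x^2 + 4
(5) = (b - 2)^2*(b + 4)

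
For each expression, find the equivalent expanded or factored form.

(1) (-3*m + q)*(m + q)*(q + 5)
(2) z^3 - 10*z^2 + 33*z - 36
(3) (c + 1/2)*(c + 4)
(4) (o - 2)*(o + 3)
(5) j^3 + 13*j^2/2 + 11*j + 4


(1) = -3*m^2*q - 15*m^2 - 2*m*q^2 - 10*m*q + q^3 + 5*q^2
(2) = (z - 4)*(z - 3)^2
(3) = c^2 + 9*c/2 + 2
(4) = o^2 + o - 6
(5) = (j + 1/2)*(j + 2)*(j + 4)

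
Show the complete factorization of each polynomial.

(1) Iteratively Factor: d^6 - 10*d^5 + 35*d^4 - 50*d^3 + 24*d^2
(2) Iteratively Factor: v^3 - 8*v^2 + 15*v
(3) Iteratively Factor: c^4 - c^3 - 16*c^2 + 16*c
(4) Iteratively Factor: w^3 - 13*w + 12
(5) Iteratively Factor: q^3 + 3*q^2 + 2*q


(1) = (d - 1)*(d^5 - 9*d^4 + 26*d^3 - 24*d^2) = (d - 4)*(d - 1)*(d^4 - 5*d^3 + 6*d^2) = (d - 4)*(d - 3)*(d - 1)*(d^3 - 2*d^2) = (d - 4)*(d - 3)*(d - 2)*(d - 1)*(d^2) = d*(d - 4)*(d - 3)*(d - 2)*(d - 1)*(d)
(2) = (v - 3)*(v^2 - 5*v) = v*(v - 3)*(v - 5)
(3) = (c + 4)*(c^3 - 5*c^2 + 4*c) = (c - 1)*(c + 4)*(c^2 - 4*c) = (c - 4)*(c - 1)*(c + 4)*(c)
(4) = (w + 4)*(w^2 - 4*w + 3) = (w - 1)*(w + 4)*(w - 3)
(5) = (q)*(q^2 + 3*q + 2) = q*(q + 2)*(q + 1)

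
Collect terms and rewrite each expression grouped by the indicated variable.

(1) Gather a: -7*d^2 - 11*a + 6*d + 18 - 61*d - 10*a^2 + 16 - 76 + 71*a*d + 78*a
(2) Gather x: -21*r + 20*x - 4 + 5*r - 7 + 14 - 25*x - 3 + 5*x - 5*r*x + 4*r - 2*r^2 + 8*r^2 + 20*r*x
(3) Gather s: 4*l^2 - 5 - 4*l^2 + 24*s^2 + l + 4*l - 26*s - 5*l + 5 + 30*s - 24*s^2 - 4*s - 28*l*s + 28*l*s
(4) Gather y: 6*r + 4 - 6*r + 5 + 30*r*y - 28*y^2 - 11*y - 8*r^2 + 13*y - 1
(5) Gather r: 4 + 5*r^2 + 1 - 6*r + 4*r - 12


(1) = -10*a^2 + a*(71*d + 67) - 7*d^2 - 55*d - 42
(2) = 6*r^2 + 15*r*x - 12*r
(3) = 0
(4) = -8*r^2 - 28*y^2 + y*(30*r + 2) + 8
(5) = 5*r^2 - 2*r - 7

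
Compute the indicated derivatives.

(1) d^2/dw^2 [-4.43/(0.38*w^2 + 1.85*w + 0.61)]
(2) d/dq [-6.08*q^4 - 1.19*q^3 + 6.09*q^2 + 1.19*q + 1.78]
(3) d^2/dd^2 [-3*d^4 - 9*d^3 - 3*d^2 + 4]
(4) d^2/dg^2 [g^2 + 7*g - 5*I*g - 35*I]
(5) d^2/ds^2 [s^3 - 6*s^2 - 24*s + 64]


(1) = (1.279384*w^2 + 6.22858*w - 4.43*(0.76*w + 1.85)*(1.52*w + 3.7) + 2.053748)/(0.38*w^2 + 1.85*w + 0.61)^3
(2) = -24.32*q^3 - 3.57*q^2 + 12.18*q + 1.19
(3) = -36*d^2 - 54*d - 6
(4) = 2
(5) = 6*s - 12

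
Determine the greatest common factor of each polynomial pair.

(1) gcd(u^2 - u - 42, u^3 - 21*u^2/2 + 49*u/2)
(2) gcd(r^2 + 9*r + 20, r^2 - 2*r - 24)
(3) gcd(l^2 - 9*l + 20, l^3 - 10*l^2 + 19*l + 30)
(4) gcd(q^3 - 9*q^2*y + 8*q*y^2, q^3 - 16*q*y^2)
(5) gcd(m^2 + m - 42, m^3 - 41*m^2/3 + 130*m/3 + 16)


(1) = u - 7
(2) = r + 4
(3) = gcd((l - 5)*(l - 4), (l - 6)*(l - 5)*(l + 1)) = l - 5
(4) = q
(5) = m - 6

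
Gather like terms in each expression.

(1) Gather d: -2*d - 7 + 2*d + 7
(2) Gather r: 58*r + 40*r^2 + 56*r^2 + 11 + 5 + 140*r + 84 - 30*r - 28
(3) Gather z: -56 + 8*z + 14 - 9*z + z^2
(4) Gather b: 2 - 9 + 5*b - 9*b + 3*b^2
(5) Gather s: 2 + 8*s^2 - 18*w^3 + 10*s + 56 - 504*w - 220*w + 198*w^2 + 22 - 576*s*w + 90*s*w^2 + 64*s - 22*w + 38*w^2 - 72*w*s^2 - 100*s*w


(1) = 0
(2) = 96*r^2 + 168*r + 72
(3) = z^2 - z - 42
(4) = 3*b^2 - 4*b - 7
(5) = s^2*(8 - 72*w) + s*(90*w^2 - 676*w + 74) - 18*w^3 + 236*w^2 - 746*w + 80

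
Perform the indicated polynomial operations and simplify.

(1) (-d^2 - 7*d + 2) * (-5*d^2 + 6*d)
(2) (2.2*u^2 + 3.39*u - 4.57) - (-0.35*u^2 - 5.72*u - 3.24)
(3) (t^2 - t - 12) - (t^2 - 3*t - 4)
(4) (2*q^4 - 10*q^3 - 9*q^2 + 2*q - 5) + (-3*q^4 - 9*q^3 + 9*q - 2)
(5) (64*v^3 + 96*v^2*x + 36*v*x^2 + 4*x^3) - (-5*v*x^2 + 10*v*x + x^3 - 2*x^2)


(1) = 5*d^4 + 29*d^3 - 52*d^2 + 12*d
(2) = 2.55*u^2 + 9.11*u - 1.33
(3) = 2*t - 8
(4) = -q^4 - 19*q^3 - 9*q^2 + 11*q - 7
(5) = 64*v^3 + 96*v^2*x + 41*v*x^2 - 10*v*x + 3*x^3 + 2*x^2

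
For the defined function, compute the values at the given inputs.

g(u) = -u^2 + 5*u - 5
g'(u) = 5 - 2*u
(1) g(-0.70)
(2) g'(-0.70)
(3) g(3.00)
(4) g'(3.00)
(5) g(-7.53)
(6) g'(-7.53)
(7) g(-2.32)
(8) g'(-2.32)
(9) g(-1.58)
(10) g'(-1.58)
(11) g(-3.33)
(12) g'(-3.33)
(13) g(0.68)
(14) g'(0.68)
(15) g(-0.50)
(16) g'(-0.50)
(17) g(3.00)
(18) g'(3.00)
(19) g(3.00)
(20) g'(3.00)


(1) = -8.99
(2) = 6.40
(3) = 1.00
(4) = -1.00
(5) = -99.35
(6) = 20.06
(7) = -21.98
(8) = 9.64
(9) = -15.40
(10) = 8.16
(11) = -32.74
(12) = 11.66
(13) = -2.06
(14) = 3.64
(15) = -7.75
(16) = 6.00
(17) = 1.00
(18) = -1.00
(19) = 1.00
(20) = -1.00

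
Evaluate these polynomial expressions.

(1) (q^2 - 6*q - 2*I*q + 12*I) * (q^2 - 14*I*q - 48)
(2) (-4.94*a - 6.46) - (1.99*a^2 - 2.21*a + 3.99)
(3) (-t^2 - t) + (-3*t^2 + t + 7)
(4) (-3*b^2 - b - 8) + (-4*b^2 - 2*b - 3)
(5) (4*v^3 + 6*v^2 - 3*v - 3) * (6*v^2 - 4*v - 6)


(1) = q^4 - 6*q^3 - 16*I*q^3 - 76*q^2 + 96*I*q^2 + 456*q + 96*I*q - 576*I
(2) = -1.99*a^2 - 2.73*a - 10.45
(3) = 7 - 4*t^2
(4) = -7*b^2 - 3*b - 11
(5) = 24*v^5 + 20*v^4 - 66*v^3 - 42*v^2 + 30*v + 18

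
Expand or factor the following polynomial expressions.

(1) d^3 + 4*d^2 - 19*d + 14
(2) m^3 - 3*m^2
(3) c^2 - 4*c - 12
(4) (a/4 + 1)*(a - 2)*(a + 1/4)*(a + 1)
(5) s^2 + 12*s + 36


(1) = (d - 2)*(d - 1)*(d + 7)
(2) = m^2*(m - 3)
(3) = (c - 6)*(c + 2)
(4) = a^4/4 + 13*a^3/16 - 21*a^2/16 - 19*a/8 - 1/2
(5) = (s + 6)^2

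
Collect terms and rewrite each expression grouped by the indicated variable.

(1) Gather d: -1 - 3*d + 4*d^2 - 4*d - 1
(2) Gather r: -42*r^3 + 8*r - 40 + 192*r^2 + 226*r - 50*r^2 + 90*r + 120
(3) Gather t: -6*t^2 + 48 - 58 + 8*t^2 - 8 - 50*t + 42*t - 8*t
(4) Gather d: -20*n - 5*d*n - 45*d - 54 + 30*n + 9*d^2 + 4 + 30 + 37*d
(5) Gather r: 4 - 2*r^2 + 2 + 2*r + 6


(1) = 4*d^2 - 7*d - 2
(2) = -42*r^3 + 142*r^2 + 324*r + 80
(3) = 2*t^2 - 16*t - 18
(4) = 9*d^2 + d*(-5*n - 8) + 10*n - 20
(5) = -2*r^2 + 2*r + 12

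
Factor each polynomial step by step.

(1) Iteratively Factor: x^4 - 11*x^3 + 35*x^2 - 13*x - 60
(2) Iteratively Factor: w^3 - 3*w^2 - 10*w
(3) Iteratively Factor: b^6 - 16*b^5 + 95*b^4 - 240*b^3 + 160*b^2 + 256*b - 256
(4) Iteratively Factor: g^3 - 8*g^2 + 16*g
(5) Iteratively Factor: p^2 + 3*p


(1) = (x + 1)*(x^3 - 12*x^2 + 47*x - 60) = (x - 4)*(x + 1)*(x^2 - 8*x + 15) = (x - 5)*(x - 4)*(x + 1)*(x - 3)
(2) = (w - 5)*(w^2 + 2*w) = w*(w - 5)*(w + 2)
(3) = (b - 4)*(b^5 - 12*b^4 + 47*b^3 - 52*b^2 - 48*b + 64) = (b - 4)*(b - 1)*(b^4 - 11*b^3 + 36*b^2 - 16*b - 64) = (b - 4)^2*(b - 1)*(b^3 - 7*b^2 + 8*b + 16) = (b - 4)^2*(b - 1)*(b + 1)*(b^2 - 8*b + 16) = (b - 4)^3*(b - 1)*(b + 1)*(b - 4)
(4) = (g)*(g^2 - 8*g + 16) = g*(g - 4)*(g - 4)
(5) = (p + 3)*(p)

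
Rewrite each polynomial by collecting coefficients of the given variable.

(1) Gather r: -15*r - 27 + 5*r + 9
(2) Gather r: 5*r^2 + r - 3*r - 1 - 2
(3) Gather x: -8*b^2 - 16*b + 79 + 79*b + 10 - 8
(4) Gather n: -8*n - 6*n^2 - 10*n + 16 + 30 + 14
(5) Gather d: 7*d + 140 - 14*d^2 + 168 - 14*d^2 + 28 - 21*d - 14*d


(1) = -10*r - 18
(2) = 5*r^2 - 2*r - 3
(3) = -8*b^2 + 63*b + 81
(4) = -6*n^2 - 18*n + 60
(5) = -28*d^2 - 28*d + 336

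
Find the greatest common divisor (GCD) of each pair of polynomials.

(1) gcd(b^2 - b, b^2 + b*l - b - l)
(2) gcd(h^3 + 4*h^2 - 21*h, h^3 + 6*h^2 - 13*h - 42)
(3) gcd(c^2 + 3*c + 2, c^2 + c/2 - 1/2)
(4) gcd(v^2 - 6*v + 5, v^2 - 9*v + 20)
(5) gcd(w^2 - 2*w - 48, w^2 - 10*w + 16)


(1) = b - 1
(2) = h^2 + 4*h - 21
(3) = c + 1
(4) = v - 5
(5) = gcd((w - 8)*(w + 6), (w - 8)*(w - 2)) = w - 8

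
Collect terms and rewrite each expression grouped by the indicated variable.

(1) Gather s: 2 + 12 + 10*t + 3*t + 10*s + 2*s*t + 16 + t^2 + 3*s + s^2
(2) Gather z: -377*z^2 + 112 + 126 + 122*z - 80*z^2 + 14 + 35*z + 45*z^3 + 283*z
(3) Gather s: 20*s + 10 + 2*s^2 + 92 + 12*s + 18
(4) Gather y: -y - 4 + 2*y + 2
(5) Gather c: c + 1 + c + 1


(1) = s^2 + s*(2*t + 13) + t^2 + 13*t + 30
(2) = 45*z^3 - 457*z^2 + 440*z + 252
(3) = 2*s^2 + 32*s + 120
(4) = y - 2
(5) = 2*c + 2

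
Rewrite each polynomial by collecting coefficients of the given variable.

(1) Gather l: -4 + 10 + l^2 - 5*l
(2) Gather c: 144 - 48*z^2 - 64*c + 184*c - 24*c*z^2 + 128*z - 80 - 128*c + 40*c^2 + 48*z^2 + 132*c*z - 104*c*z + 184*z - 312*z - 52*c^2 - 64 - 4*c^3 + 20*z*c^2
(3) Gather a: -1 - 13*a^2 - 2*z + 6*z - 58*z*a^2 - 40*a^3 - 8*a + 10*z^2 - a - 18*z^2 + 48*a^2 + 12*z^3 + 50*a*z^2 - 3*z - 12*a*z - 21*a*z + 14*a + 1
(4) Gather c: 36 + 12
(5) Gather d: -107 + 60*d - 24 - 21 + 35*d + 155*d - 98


(1) = l^2 - 5*l + 6
(2) = -4*c^3 + c^2*(20*z - 12) + c*(-24*z^2 + 28*z - 8)
(3) = -40*a^3 + a^2*(35 - 58*z) + a*(50*z^2 - 33*z + 5) + 12*z^3 - 8*z^2 + z
(4) = 48
(5) = 250*d - 250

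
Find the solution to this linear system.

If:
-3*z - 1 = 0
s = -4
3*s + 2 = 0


Then:
No Solution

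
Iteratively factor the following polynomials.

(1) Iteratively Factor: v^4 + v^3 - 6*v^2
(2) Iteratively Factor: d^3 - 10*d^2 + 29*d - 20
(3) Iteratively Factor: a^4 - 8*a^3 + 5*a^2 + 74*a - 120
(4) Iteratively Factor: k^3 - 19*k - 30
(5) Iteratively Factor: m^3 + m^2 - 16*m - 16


(1) = (v - 2)*(v^3 + 3*v^2) = v*(v - 2)*(v^2 + 3*v) = v*(v - 2)*(v + 3)*(v)
(2) = (d - 5)*(d^2 - 5*d + 4) = (d - 5)*(d - 1)*(d - 4)
(3) = (a - 2)*(a^3 - 6*a^2 - 7*a + 60) = (a - 4)*(a - 2)*(a^2 - 2*a - 15) = (a - 5)*(a - 4)*(a - 2)*(a + 3)
(4) = (k + 2)*(k^2 - 2*k - 15) = (k - 5)*(k + 2)*(k + 3)
(5) = (m - 4)*(m^2 + 5*m + 4) = (m - 4)*(m + 4)*(m + 1)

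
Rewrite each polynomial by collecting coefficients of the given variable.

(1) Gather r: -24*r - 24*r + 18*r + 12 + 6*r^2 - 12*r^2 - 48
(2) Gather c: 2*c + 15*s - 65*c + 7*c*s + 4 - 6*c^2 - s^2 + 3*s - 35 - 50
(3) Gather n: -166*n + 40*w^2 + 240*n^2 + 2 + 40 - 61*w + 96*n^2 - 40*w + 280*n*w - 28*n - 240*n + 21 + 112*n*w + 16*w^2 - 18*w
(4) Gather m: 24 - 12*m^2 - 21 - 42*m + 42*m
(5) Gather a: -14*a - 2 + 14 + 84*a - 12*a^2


(1) = -6*r^2 - 30*r - 36
(2) = -6*c^2 + c*(7*s - 63) - s^2 + 18*s - 81
(3) = 336*n^2 + n*(392*w - 434) + 56*w^2 - 119*w + 63
(4) = 3 - 12*m^2
(5) = -12*a^2 + 70*a + 12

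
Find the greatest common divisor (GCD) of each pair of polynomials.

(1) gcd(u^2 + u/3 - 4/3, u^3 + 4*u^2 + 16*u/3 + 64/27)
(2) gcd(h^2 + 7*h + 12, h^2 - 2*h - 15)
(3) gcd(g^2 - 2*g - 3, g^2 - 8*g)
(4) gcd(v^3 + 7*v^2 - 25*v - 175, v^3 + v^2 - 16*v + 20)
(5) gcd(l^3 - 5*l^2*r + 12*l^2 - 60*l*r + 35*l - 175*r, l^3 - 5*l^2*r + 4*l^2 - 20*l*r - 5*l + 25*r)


(1) = u + 4/3
(2) = h + 3
(3) = gcd((g - 3)*(g + 1), g*(g - 8)) = 1
(4) = gcd((v - 5)*(v + 5)*(v + 7), (v - 2)^2*(v + 5)) = v + 5
(5) = gcd((l + 5)*(l + 7)*(l - 5*r), (l - 1)*(l + 5)*(l - 5*r)) = -l^2 + 5*l*r - 5*l + 25*r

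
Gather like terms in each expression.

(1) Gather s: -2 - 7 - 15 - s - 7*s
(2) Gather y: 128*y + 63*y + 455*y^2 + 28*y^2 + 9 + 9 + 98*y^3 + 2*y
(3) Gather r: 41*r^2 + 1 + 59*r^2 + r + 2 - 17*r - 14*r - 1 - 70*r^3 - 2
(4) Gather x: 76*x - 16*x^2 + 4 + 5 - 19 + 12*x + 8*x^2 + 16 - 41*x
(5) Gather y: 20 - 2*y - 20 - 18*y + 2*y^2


(1) = -8*s - 24
(2) = 98*y^3 + 483*y^2 + 193*y + 18
(3) = -70*r^3 + 100*r^2 - 30*r
(4) = -8*x^2 + 47*x + 6
(5) = 2*y^2 - 20*y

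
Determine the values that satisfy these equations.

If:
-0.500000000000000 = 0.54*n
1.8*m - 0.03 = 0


Then:
m = 0.02
n = -0.93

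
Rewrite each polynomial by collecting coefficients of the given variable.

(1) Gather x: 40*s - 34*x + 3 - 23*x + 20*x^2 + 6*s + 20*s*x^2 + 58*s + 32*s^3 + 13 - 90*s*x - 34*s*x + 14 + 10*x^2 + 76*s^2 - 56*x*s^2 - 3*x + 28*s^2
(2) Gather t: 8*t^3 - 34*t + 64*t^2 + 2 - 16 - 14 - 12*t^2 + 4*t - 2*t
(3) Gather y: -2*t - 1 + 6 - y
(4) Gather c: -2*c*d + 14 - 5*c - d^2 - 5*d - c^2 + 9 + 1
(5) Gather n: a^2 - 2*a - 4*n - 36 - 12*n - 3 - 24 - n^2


(1) = 32*s^3 + 104*s^2 + 104*s + x^2*(20*s + 30) + x*(-56*s^2 - 124*s - 60) + 30
(2) = 8*t^3 + 52*t^2 - 32*t - 28
(3) = -2*t - y + 5
(4) = -c^2 + c*(-2*d - 5) - d^2 - 5*d + 24
(5) = a^2 - 2*a - n^2 - 16*n - 63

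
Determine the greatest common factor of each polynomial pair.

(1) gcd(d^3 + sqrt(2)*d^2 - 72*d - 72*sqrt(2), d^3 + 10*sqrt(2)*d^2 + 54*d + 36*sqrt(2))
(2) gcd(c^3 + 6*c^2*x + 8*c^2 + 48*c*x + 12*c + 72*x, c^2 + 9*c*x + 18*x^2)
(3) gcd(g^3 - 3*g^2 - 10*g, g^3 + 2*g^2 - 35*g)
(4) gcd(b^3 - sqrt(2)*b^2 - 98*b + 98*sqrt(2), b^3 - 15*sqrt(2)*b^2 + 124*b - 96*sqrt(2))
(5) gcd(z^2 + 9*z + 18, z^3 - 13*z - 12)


(1) = gcd((d - 6*sqrt(2))*(d + sqrt(2))*(d + 6*sqrt(2)), (d + sqrt(2))*(d + 3*sqrt(2))*(d + 6*sqrt(2))) = d^2 + 7*sqrt(2)*d + 12
(2) = gcd((c + 2)*(c + 6)*(c + 6*x), (c + 3*x)*(c + 6*x)) = c + 6*x
(3) = gcd(g*(g - 5)*(g + 2), g*(g - 5)*(g + 7)) = g^2 - 5*g
(4) = b - sqrt(2)
(5) = gcd((z + 3)*(z + 6), (z - 4)*(z + 1)*(z + 3)) = z + 3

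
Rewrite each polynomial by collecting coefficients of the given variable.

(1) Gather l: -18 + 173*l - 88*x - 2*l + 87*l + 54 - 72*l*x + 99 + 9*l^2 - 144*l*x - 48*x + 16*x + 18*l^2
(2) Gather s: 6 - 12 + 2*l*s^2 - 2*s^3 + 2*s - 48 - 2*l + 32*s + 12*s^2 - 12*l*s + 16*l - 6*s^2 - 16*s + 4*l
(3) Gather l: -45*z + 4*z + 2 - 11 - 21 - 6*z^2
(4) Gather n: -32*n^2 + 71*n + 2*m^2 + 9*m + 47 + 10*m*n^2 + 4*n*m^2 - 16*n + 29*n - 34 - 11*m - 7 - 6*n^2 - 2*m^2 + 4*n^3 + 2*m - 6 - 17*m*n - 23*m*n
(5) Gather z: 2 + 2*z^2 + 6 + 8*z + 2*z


(1) = 27*l^2 + l*(258 - 216*x) - 120*x + 135
(2) = 18*l - 2*s^3 + s^2*(2*l + 6) + s*(18 - 12*l) - 54
(3) = -6*z^2 - 41*z - 30
(4) = 4*n^3 + n^2*(10*m - 38) + n*(4*m^2 - 40*m + 84)
(5) = 2*z^2 + 10*z + 8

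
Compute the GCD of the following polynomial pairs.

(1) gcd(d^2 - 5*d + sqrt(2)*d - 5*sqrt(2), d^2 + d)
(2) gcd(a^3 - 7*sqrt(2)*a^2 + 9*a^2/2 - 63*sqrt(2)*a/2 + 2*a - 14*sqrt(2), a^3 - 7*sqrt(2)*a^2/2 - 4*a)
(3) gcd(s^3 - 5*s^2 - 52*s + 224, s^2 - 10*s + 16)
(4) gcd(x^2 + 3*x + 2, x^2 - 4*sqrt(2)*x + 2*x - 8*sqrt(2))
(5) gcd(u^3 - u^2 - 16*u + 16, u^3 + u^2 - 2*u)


(1) = gcd((d - 5)*(d + sqrt(2)), d*(d + 1)) = 1
(2) = 1
(3) = gcd((s - 8)*(s - 4)*(s + 7), (s - 8)*(s - 2)) = s - 8
(4) = x + 2
(5) = gcd((u - 4)*(u - 1)*(u + 4), u*(u - 1)*(u + 2)) = u - 1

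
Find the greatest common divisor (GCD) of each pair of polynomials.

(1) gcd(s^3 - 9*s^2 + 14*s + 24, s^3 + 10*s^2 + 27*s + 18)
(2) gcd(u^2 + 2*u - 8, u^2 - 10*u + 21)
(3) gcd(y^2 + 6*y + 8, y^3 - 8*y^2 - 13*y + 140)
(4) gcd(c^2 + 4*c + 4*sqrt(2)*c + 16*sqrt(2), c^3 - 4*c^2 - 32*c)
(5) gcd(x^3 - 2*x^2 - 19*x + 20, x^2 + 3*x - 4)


(1) = s + 1
(2) = gcd((u - 2)*(u + 4), (u - 7)*(u - 3)) = 1
(3) = gcd((y + 2)*(y + 4), (y - 7)*(y - 5)*(y + 4)) = y + 4
(4) = c + 4
(5) = gcd((x - 5)*(x - 1)*(x + 4), (x - 1)*(x + 4)) = x^2 + 3*x - 4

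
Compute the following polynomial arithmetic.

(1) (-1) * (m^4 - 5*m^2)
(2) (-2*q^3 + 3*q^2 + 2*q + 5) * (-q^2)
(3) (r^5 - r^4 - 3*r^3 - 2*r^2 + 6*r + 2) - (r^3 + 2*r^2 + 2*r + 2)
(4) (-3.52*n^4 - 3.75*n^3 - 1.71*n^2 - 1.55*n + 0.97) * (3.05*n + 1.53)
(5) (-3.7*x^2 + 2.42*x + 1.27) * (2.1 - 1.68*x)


(1) = -m^4 + 5*m^2
(2) = 2*q^5 - 3*q^4 - 2*q^3 - 5*q^2
(3) = r^5 - r^4 - 4*r^3 - 4*r^2 + 4*r
(4) = -10.736*n^5 - 16.8231*n^4 - 10.953*n^3 - 7.3438*n^2 + 0.587*n + 1.4841
(5) = 6.216*x^3 - 11.8356*x^2 + 2.9484*x + 2.667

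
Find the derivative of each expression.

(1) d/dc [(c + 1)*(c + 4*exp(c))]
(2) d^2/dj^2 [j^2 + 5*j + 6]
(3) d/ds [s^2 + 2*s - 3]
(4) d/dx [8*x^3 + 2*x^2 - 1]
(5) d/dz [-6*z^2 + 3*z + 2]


(1) = c + (c + 1)*(4*exp(c) + 1) + 4*exp(c)
(2) = 2
(3) = 2*s + 2
(4) = 4*x*(6*x + 1)
(5) = 3 - 12*z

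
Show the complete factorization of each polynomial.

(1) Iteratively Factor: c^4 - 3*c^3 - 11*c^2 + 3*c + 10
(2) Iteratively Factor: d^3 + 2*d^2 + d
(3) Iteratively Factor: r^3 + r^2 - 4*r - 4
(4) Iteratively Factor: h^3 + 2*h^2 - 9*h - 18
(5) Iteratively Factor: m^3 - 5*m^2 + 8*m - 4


(1) = (c + 2)*(c^3 - 5*c^2 - c + 5) = (c - 1)*(c + 2)*(c^2 - 4*c - 5) = (c - 1)*(c + 1)*(c + 2)*(c - 5)
(2) = (d + 1)*(d^2 + d) = (d + 1)^2*(d)
(3) = (r - 2)*(r^2 + 3*r + 2) = (r - 2)*(r + 1)*(r + 2)
(4) = (h + 3)*(h^2 - h - 6) = (h + 2)*(h + 3)*(h - 3)
(5) = (m - 2)*(m^2 - 3*m + 2) = (m - 2)^2*(m - 1)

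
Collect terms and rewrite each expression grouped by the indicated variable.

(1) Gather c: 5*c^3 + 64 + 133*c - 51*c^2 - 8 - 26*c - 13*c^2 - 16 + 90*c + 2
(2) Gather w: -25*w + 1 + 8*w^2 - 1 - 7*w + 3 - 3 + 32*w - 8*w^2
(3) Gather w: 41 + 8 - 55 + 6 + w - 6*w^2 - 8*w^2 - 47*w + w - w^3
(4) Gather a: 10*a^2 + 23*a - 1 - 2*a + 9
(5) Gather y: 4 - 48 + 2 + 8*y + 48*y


(1) = 5*c^3 - 64*c^2 + 197*c + 42
(2) = 0
(3) = -w^3 - 14*w^2 - 45*w
(4) = 10*a^2 + 21*a + 8
(5) = 56*y - 42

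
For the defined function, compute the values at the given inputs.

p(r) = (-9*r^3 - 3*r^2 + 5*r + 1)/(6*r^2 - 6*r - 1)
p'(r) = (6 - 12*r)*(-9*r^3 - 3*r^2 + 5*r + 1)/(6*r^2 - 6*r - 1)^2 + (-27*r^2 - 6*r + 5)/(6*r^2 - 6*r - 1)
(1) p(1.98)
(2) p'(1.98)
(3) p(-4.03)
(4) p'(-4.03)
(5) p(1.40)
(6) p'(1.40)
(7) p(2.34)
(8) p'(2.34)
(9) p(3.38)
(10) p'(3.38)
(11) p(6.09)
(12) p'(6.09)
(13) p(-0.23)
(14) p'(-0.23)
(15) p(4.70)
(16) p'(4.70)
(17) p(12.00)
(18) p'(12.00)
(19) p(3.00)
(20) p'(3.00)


(1) = -6.65
(2) = 0.50
(3) = 4.32
(4) = -1.45
(5) = -9.57
(6) = 19.91
(7) = -6.68
(8) = -0.52
(9) = -7.70
(10) = -1.22
(11) = -11.42
(12) = -1.44
(13) = -0.29
(14) = 3.51
(15) = -9.45
(16) = -1.39
(17) = -20.13
(18) = -1.49
(19) = -7.26
(20) = -1.09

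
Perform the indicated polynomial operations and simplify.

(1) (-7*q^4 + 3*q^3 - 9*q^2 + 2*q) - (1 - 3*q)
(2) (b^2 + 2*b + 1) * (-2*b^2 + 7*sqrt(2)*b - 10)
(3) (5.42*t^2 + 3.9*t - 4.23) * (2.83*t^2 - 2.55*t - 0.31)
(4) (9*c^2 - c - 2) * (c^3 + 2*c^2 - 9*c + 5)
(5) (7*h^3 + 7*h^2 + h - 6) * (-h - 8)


(1) = -7*q^4 + 3*q^3 - 9*q^2 + 5*q - 1
(2) = -2*b^4 - 4*b^3 + 7*sqrt(2)*b^3 - 12*b^2 + 14*sqrt(2)*b^2 - 20*b + 7*sqrt(2)*b - 10
(3) = 15.3386*t^4 - 2.784*t^3 - 23.5961*t^2 + 9.5775*t + 1.3113
(4) = 9*c^5 + 17*c^4 - 85*c^3 + 50*c^2 + 13*c - 10
(5) = -7*h^4 - 63*h^3 - 57*h^2 - 2*h + 48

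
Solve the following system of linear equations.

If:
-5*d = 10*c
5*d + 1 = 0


Then:
c = 1/10
d = -1/5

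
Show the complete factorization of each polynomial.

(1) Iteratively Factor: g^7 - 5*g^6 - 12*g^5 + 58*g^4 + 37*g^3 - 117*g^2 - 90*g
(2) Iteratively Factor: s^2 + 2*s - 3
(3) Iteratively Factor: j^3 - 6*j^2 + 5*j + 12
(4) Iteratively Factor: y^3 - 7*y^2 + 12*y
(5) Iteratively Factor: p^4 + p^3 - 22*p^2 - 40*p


(1) = (g + 3)*(g^6 - 8*g^5 + 12*g^4 + 22*g^3 - 29*g^2 - 30*g) = (g - 5)*(g + 3)*(g^5 - 3*g^4 - 3*g^3 + 7*g^2 + 6*g) = g*(g - 5)*(g + 3)*(g^4 - 3*g^3 - 3*g^2 + 7*g + 6) = g*(g - 5)*(g - 3)*(g + 3)*(g^3 - 3*g - 2) = g*(g - 5)*(g - 3)*(g + 1)*(g + 3)*(g^2 - g - 2) = g*(g - 5)*(g - 3)*(g + 1)^2*(g + 3)*(g - 2)
(2) = (s - 1)*(s + 3)
(3) = (j + 1)*(j^2 - 7*j + 12) = (j - 4)*(j + 1)*(j - 3)
(4) = (y - 4)*(y^2 - 3*y) = (y - 4)*(y - 3)*(y)
(5) = (p)*(p^3 + p^2 - 22*p - 40) = p*(p + 4)*(p^2 - 3*p - 10) = p*(p + 2)*(p + 4)*(p - 5)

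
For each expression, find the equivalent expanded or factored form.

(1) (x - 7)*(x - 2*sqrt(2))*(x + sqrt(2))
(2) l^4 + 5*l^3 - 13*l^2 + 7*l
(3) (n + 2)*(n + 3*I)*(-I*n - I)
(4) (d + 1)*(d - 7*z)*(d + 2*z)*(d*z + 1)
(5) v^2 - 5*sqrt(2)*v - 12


(1) = x^3 - 7*x^2 - sqrt(2)*x^2 - 4*x + 7*sqrt(2)*x + 28
(2) = l*(l - 1)^2*(l + 7)
(3) = -I*n^3 + 3*n^2 - 3*I*n^2 + 9*n - 2*I*n + 6
(4) = d^4*z - 5*d^3*z^2 + d^3*z + d^3 - 14*d^2*z^3 - 5*d^2*z^2 - 5*d^2*z + d^2 - 14*d*z^3 - 14*d*z^2 - 5*d*z - 14*z^2
(5) = (v - 6*sqrt(2))*(v + sqrt(2))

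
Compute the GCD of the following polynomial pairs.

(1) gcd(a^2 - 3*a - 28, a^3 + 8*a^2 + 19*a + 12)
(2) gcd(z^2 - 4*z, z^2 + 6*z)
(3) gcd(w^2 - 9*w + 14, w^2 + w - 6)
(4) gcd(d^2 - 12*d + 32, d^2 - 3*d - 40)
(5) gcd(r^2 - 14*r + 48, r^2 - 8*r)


(1) = a + 4
(2) = z
(3) = w - 2
(4) = d - 8
(5) = r - 8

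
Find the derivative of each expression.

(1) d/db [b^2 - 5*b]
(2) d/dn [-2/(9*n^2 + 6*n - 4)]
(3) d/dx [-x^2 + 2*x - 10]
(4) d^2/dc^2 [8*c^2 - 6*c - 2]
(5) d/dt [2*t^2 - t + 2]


(1) = 2*b - 5
(2) = 12*(3*n + 1)/(9*n^2 + 6*n - 4)^2
(3) = 2 - 2*x
(4) = 16
(5) = 4*t - 1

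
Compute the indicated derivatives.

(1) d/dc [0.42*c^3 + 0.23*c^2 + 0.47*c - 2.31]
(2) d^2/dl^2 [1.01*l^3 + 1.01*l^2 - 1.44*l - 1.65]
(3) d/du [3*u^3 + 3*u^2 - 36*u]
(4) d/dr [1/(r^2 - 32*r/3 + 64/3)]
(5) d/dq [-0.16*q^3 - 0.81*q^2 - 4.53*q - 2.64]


(1) = 1.26*c^2 + 0.46*c + 0.47
(2) = 6.06*l + 2.02
(3) = 9*u^2 + 6*u - 36
(4) = 6*(16 - 3*r)/(3*r^2 - 32*r + 64)^2
(5) = -0.48*q^2 - 1.62*q - 4.53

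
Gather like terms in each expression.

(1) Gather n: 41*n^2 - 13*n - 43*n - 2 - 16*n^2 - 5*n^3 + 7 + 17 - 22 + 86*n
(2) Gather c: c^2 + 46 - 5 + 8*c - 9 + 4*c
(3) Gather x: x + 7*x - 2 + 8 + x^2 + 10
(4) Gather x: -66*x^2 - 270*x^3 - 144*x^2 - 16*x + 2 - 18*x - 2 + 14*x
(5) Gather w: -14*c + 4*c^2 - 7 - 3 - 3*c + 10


(1) = -5*n^3 + 25*n^2 + 30*n
(2) = c^2 + 12*c + 32
(3) = x^2 + 8*x + 16
(4) = -270*x^3 - 210*x^2 - 20*x
(5) = 4*c^2 - 17*c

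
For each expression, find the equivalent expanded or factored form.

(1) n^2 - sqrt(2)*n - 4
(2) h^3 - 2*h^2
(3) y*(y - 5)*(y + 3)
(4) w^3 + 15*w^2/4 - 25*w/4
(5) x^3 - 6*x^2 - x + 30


(1) = (n - 2*sqrt(2))*(n + sqrt(2))
(2) = h^2*(h - 2)
(3) = y^3 - 2*y^2 - 15*y
(4) = w*(w - 5/4)*(w + 5)
(5) = (x - 5)*(x - 3)*(x + 2)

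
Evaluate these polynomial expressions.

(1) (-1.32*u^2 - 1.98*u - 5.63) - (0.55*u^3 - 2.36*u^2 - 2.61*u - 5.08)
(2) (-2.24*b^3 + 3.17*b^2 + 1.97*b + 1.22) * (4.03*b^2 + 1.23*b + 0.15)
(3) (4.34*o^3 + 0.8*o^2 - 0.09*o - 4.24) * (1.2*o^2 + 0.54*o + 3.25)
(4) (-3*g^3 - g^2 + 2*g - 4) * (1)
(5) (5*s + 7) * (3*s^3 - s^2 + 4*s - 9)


(1) = -0.55*u^3 + 1.04*u^2 + 0.63*u - 0.55
(2) = -9.0272*b^5 + 10.0199*b^4 + 11.5022*b^3 + 7.8152*b^2 + 1.7961*b + 0.183
(3) = 5.208*o^5 + 3.3036*o^4 + 14.429*o^3 - 2.5366*o^2 - 2.5821*o - 13.78
(4) = -3*g^3 - g^2 + 2*g - 4
(5) = 15*s^4 + 16*s^3 + 13*s^2 - 17*s - 63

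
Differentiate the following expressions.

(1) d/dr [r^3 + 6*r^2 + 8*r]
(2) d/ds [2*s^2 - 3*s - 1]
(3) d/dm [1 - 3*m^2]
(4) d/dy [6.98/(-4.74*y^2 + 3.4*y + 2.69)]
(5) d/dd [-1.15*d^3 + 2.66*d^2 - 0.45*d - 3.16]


(1) = 3*r^2 + 12*r + 8
(2) = 4*s - 3
(3) = -6*m
(4) = (66.1704*y - 23.732)/(-4.74*y^2 + 3.4*y + 2.69)^2
(5) = -3.45*d^2 + 5.32*d - 0.45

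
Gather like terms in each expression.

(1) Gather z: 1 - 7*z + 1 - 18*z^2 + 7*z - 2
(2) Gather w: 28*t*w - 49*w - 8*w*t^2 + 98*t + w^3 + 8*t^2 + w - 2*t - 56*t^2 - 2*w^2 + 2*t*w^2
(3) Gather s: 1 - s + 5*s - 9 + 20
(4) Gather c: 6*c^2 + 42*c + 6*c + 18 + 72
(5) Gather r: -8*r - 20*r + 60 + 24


(1) = -18*z^2
(2) = -48*t^2 + 96*t + w^3 + w^2*(2*t - 2) + w*(-8*t^2 + 28*t - 48)
(3) = 4*s + 12
(4) = 6*c^2 + 48*c + 90
(5) = 84 - 28*r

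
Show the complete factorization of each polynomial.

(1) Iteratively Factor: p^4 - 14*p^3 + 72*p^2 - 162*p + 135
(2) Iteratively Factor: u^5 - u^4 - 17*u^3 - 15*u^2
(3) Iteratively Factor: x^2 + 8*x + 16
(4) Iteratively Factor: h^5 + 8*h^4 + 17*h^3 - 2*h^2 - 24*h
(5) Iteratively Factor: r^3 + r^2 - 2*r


(1) = (p - 3)*(p^3 - 11*p^2 + 39*p - 45) = (p - 3)^2*(p^2 - 8*p + 15) = (p - 3)^3*(p - 5)
(2) = (u)*(u^4 - u^3 - 17*u^2 - 15*u) = u*(u + 1)*(u^3 - 2*u^2 - 15*u) = u*(u - 5)*(u + 1)*(u^2 + 3*u) = u*(u - 5)*(u + 1)*(u + 3)*(u)
(3) = (x + 4)*(x + 4)
(4) = (h - 1)*(h^4 + 9*h^3 + 26*h^2 + 24*h) = h*(h - 1)*(h^3 + 9*h^2 + 26*h + 24) = h*(h - 1)*(h + 4)*(h^2 + 5*h + 6) = h*(h - 1)*(h + 2)*(h + 4)*(h + 3)
(5) = (r + 2)*(r^2 - r) = (r - 1)*(r + 2)*(r)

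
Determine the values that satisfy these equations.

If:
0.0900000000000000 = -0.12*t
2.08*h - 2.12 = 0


Then:
h = 1.02
t = -0.75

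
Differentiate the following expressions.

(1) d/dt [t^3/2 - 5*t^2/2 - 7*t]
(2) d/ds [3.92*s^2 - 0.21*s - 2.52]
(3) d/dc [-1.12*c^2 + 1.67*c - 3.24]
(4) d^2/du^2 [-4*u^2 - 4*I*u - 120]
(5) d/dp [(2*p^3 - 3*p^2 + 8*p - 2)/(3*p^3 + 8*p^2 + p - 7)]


(1) = 3*t^2/2 - 5*t - 7
(2) = 7.84*s - 0.21
(3) = 1.67 - 2.24*c
(4) = -8
(5) = (25*p^4 - 44*p^3 - 91*p^2 + 74*p - 54)/(9*p^6 + 48*p^5 + 70*p^4 - 26*p^3 - 111*p^2 - 14*p + 49)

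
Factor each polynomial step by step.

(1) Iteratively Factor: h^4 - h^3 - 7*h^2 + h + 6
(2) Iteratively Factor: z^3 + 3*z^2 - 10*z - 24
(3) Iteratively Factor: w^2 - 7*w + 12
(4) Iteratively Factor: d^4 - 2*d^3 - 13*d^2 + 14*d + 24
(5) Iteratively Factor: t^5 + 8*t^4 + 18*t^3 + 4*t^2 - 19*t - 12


(1) = (h + 2)*(h^3 - 3*h^2 - h + 3) = (h - 3)*(h + 2)*(h^2 - 1) = (h - 3)*(h + 1)*(h + 2)*(h - 1)
(2) = (z + 4)*(z^2 - z - 6) = (z + 2)*(z + 4)*(z - 3)
(3) = (w - 4)*(w - 3)
(4) = (d - 4)*(d^3 + 2*d^2 - 5*d - 6) = (d - 4)*(d + 3)*(d^2 - d - 2) = (d - 4)*(d - 2)*(d + 3)*(d + 1)
(5) = (t + 3)*(t^4 + 5*t^3 + 3*t^2 - 5*t - 4) = (t + 3)*(t + 4)*(t^3 + t^2 - t - 1) = (t - 1)*(t + 3)*(t + 4)*(t^2 + 2*t + 1) = (t - 1)*(t + 1)*(t + 3)*(t + 4)*(t + 1)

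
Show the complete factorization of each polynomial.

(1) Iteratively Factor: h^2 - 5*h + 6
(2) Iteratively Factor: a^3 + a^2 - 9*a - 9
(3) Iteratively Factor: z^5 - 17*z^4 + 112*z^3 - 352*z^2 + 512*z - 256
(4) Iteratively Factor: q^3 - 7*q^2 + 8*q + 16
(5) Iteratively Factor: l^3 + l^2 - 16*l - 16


(1) = (h - 2)*(h - 3)
(2) = (a - 3)*(a^2 + 4*a + 3) = (a - 3)*(a + 1)*(a + 3)
(3) = (z - 4)*(z^4 - 13*z^3 + 60*z^2 - 112*z + 64) = (z - 4)^2*(z^3 - 9*z^2 + 24*z - 16) = (z - 4)^3*(z^2 - 5*z + 4) = (z - 4)^4*(z - 1)
(4) = (q - 4)*(q^2 - 3*q - 4) = (q - 4)^2*(q + 1)
(5) = (l - 4)*(l^2 + 5*l + 4) = (l - 4)*(l + 4)*(l + 1)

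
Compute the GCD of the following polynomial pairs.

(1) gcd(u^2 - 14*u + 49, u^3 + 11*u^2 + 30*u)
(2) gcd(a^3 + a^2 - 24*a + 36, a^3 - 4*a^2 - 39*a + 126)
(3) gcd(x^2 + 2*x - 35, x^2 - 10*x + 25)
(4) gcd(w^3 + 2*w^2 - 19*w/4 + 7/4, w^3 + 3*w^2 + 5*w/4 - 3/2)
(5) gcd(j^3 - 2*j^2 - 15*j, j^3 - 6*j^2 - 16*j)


(1) = 1
(2) = a^2 + 3*a - 18
(3) = gcd((x - 5)*(x + 7), (x - 5)^2) = x - 5
(4) = gcd((w - 1)*(w - 1/2)*(w + 7/2), (w - 1/2)*(w + 3/2)*(w + 2)) = w - 1/2
(5) = j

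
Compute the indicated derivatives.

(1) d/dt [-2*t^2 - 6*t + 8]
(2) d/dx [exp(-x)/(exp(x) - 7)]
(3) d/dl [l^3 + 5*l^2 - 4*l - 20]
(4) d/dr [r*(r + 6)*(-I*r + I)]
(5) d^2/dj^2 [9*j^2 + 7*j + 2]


(1) = -4*t - 6
(2) = (7 - 2*exp(x))*exp(-x)/(exp(2*x) - 14*exp(x) + 49)
(3) = 3*l^2 + 10*l - 4
(4) = I*(-3*r^2 - 10*r + 6)
(5) = 18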